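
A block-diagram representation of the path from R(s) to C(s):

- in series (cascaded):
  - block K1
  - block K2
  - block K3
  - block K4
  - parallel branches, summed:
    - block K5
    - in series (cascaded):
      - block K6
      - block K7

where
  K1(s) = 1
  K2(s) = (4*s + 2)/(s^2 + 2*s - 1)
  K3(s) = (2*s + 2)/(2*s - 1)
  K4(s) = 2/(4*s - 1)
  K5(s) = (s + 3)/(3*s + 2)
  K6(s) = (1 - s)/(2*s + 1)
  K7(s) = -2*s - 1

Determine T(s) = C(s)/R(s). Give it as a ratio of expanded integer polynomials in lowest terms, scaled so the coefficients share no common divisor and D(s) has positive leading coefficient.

Reducing step by step:

1. cascade K6, K7: s - 1
2. combine K5, (K6*K7) in parallel: (3*s^2 + 1)/(3*s + 2)
3. multiply K1, K2, K3, K4, (K5+(K6*K7)) (series), which is the overall transfer function T(s) = C(s)/R(s) in lowest terms

Answer: (48*s^4 + 72*s^3 + 40*s^2 + 24*s + 8)/(24*s^5 + 46*s^4 - 37*s^3 - 14*s^2 + 13*s - 2)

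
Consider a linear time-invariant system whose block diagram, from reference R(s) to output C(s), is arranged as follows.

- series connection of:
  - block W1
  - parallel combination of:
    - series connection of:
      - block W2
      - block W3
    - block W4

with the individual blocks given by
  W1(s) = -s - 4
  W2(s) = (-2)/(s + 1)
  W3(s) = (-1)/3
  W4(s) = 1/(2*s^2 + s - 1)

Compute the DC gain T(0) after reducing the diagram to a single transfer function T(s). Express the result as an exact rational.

[1] cascade W2, W3; result 2/(3*s + 3)
[2] add (W2*W3), W4 (parallel); result (4*s + 1)/(6*s^2 + 3*s - 3)
[3] multiply W1, ((W2*W3)+W4) (series); result (-4*s^2 - 17*s - 4)/(6*s^2 + 3*s - 3)
Step 3 gives the overall T(s). Then T(0) = -4/(-3) = 4/3.

Hence the answer: 4/3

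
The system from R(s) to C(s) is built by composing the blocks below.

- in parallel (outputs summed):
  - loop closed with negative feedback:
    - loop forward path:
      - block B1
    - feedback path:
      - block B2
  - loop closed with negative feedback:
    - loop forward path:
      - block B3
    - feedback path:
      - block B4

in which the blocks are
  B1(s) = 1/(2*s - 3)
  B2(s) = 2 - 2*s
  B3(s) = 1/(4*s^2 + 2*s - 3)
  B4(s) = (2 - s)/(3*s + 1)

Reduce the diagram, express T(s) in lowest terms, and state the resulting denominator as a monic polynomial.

Answer: s^3 + 5*s^2/6 - 2*s/3 - 1/12

Working:
(1) reduce the feedback loop with forward B1 and return B2: -1
(2) apply the feedback formula to B3, B4: (3*s + 1)/(12*s^3 + 10*s^2 - 8*s - 1)
(3) reduce the parallel group [B1/(1+B1*B2)], [B3/(1+B3*B4)]: (-12*s^3 - 10*s^2 + 11*s + 2)/(12*s^3 + 10*s^2 - 8*s - 1)
T(s) is the step-3 result (common factors already cancelled). Leading coefficient of the denominator: 12. Divide through by 12 for the monic polynomial.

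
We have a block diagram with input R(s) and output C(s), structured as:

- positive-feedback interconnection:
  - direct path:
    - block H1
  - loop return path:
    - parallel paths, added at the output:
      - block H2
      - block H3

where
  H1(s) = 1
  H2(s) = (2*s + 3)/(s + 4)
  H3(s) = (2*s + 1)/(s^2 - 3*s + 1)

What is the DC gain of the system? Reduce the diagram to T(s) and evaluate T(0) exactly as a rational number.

Reducing step by step:

(1) combine H2, H3 in parallel: (2*s^3 - s^2 + 2*s + 7)/(s^3 + s^2 - 11*s + 4)
(2) collapse the loop (H1 forward, (H2+H3) return): (-s^3 - s^2 + 11*s - 4)/(s^3 - 2*s^2 + 13*s + 3)
The step-2 result is T(s). Setting s = 0: T(0) = -4/3.

Answer: -4/3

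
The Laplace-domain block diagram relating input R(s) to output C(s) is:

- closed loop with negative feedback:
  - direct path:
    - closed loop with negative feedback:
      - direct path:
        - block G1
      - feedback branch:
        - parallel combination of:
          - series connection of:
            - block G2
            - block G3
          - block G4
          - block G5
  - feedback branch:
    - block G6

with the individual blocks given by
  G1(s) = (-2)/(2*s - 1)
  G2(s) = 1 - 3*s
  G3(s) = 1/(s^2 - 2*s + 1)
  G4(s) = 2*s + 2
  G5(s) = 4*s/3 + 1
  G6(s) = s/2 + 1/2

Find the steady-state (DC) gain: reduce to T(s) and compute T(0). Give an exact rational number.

(1) multiply G2, G3 (series) -> (1 - 3*s)/(s^2 - 2*s + 1)
(2) add (G2*G3), G4, G5 (parallel) -> (10*s^3 - 11*s^2 - 17*s + 12)/(3*s^2 - 6*s + 3)
(3) close the feedback loop around G1, ((G2*G3)+G4+G5) -> (6*s^2 - 12*s + 6)/(14*s^3 - 7*s^2 - 46*s + 27)
(4) apply the feedback formula to [G1/(1+G1*((G2*G3)+G4+G5))], G6 -> (6*s^2 - 12*s + 6)/(17*s^3 - 10*s^2 - 49*s + 30)
That last expression is T(s); at s = 0 only the constant terms survive, so T(0) = 6/30 = 1/5.

Answer: 1/5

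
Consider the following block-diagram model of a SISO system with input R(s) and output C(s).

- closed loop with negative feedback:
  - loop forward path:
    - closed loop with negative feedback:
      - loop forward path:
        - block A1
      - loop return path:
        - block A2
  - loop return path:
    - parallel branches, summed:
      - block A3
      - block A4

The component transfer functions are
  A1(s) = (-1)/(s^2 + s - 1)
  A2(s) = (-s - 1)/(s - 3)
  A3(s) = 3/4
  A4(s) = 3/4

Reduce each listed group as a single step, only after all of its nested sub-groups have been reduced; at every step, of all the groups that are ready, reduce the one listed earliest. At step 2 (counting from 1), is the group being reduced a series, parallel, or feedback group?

Reducing step by step:

Step 1: collapse the loop (A1 forward, A2 return)
Step 2: sum the parallel branches A3, A4
Step 3: feedback reduction of [A1/(1+A1*A2)], (A3+A4)
The group at step 2 is a parallel group.

Answer: parallel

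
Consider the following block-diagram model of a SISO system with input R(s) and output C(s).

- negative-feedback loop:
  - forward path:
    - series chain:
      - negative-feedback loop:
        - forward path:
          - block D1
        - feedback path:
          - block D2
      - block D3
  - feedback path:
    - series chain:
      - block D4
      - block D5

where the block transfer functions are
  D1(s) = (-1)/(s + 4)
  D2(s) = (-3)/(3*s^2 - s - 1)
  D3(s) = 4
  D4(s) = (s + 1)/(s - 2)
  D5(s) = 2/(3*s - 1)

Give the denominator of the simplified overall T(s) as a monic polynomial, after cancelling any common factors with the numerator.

First reduce the diagram to T(s).

Step 1: close the feedback loop around D1, D2, giving (-3*s^2 + s + 1)/(3*s^3 + 11*s^2 - 5*s - 1)
Step 2: series reduction of [D1/(1+D1*D2)], D3, giving (-12*s^2 + 4*s + 4)/(3*s^3 + 11*s^2 - 5*s - 1)
Step 3: multiply D4, D5 (series), giving (2*s + 2)/(3*s^2 - 7*s + 2)
Step 4: apply the feedback formula to ([D1/(1+D1*D2)]*D3), (D4*D5), giving (-36*s^4 + 96*s^3 - 40*s^2 - 20*s + 8)/(9*s^5 + 12*s^4 - 110*s^3 + 38*s^2 + 13*s + 6)
Step 4 gives the fully reduced T(s), with no common factor left to cancel. The denominator's leading coefficient is 9, so divide each of its coefficients by 9 to get the monic form.

Answer: s^5 + 4*s^4/3 - 110*s^3/9 + 38*s^2/9 + 13*s/9 + 2/3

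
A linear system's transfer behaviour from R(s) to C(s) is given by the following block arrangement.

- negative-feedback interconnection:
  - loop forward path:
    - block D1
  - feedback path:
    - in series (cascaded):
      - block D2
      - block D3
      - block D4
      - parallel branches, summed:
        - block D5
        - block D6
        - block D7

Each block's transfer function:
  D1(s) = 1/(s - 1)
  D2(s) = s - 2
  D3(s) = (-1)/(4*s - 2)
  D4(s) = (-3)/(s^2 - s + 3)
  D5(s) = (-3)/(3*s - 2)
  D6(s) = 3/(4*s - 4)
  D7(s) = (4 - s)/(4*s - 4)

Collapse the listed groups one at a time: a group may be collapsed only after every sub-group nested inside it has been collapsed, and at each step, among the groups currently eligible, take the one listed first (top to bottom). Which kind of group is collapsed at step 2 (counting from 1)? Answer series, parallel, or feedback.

Answer: series

Working:
[1] add D5, D6, D7 (parallel)
[2] cascade D2, D3, D4, (D5+D6+D7)
[3] feedback reduction of D1, (D2*D3*D4*(D5+D6+D7))
Step 2 collapses a series group.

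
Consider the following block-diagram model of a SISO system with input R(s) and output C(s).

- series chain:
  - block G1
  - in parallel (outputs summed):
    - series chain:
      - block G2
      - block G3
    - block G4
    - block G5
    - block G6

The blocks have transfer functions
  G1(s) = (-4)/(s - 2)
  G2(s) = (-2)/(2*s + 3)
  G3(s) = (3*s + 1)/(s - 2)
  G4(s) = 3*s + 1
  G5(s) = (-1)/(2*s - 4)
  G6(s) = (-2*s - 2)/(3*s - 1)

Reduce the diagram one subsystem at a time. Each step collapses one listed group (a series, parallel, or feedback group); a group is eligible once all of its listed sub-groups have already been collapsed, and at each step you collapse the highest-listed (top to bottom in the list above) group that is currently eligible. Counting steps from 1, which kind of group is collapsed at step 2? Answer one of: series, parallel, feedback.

Step 1. reduce the series chain G2, G3
Step 2. combine (G2*G3), G4, G5, G6 in parallel
Step 3. cascade G1, ((G2*G3)+G4+G5+G6)
At step 2 the group reduced is parallel.

Therefore the answer is parallel.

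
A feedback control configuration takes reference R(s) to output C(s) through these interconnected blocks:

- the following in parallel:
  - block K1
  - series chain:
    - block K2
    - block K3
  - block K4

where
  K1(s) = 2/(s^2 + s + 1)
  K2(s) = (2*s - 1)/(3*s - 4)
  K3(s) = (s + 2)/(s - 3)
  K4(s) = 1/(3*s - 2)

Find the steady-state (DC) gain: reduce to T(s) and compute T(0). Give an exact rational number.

Step 1 - combine K2, K3 in series; result (2*s^2 + 3*s - 2)/(3*s^2 - 13*s + 12)
Step 2 - reduce the parallel group K1, (K2*K3), K4; result (6*s^5 + 14*s^4 + 7*s^3 - 91*s^2 + 115*s - 32)/(9*s^5 - 36*s^4 + 26*s^3 - 7*s^2 + 38*s - 24)
Evaluating the step-2 result (the overall T(s)) at s = 0 gives T(0) = -32/(-24) = 4/3.

Final answer: 4/3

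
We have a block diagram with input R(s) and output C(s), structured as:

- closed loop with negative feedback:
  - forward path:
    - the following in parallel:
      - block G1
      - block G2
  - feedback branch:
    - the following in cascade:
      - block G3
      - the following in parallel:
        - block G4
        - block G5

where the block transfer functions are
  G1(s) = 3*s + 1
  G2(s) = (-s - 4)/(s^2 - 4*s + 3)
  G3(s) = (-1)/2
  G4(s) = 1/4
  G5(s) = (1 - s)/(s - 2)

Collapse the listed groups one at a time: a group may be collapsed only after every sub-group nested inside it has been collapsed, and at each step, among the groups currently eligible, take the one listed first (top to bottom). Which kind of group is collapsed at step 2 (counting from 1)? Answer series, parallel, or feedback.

Step 1: add G1, G2 (parallel)
Step 2: parallel reduction of G4, G5
Step 3: combine G3, (G4+G5) in series
Step 4: collapse the loop ((G1+G2) forward, (G3*(G4+G5)) return)
So the answer for step 2 is parallel.

Final answer: parallel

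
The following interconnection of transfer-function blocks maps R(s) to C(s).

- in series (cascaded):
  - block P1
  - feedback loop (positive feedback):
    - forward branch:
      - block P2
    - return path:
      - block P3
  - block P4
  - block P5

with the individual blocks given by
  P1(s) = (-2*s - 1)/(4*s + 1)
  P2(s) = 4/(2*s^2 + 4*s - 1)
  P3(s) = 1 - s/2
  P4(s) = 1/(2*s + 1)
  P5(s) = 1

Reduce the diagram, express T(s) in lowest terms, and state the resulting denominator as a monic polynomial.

Answer: s^3 + 13*s^2/4 - 7*s/4 - 5/8

Working:
[1] close the feedback loop around P2, P3 gives 4/(2*s^2 + 6*s - 5)
[2] multiply P1, [P2/(1-P2*P3)], P4, P5 (series) gives (-4)/(8*s^3 + 26*s^2 - 14*s - 5)
T(s) is the step-2 result (common factors already cancelled). Leading coefficient of the denominator: 8. Divide through by 8 for the monic polynomial.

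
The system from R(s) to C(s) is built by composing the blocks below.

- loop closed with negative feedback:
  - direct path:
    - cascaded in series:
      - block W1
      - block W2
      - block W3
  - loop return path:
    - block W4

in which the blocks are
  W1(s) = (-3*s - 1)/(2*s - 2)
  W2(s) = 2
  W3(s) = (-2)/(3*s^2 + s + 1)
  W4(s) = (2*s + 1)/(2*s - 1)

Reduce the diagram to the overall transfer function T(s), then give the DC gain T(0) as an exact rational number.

Answer: -2/3

Working:
(1) combine W1, W2, W3 in series, giving (6*s + 2)/(3*s^3 - 2*s^2 - 1)
(2) feedback reduction of (W1*W2*W3), W4, giving (12*s^2 - 2*s - 2)/(6*s^4 - 7*s^3 + 14*s^2 + 8*s + 3)
Step 2 gives the overall T(s). Then T(0) = -2/3.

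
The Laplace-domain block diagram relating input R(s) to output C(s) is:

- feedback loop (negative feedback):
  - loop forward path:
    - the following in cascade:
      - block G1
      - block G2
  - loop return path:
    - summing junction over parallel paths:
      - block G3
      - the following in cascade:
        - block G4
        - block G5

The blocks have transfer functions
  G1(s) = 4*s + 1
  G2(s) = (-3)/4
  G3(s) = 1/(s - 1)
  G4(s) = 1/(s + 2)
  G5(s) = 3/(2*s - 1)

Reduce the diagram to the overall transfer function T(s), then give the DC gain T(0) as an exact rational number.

Step 1 - combine G1, G2 in series: -3*s - 3/4
Step 2 - reduce the series chain G4, G5: 3/(2*s^2 + 3*s - 2)
Step 3 - sum the parallel branches G3, (G4*G5): (2*s^2 + 6*s - 5)/(2*s^3 + s^2 - 5*s + 2)
Step 4 - apply the feedback formula to (G1*G2), (G3+(G4*G5)): (24*s^4 + 18*s^3 - 57*s^2 + 9*s + 6)/(16*s^3 + 74*s^2 - 22*s - 23)
DC gain: substitute s = 0 into T(s) from step 4: T(0) = 6/(-23) = -6/23.

Answer: -6/23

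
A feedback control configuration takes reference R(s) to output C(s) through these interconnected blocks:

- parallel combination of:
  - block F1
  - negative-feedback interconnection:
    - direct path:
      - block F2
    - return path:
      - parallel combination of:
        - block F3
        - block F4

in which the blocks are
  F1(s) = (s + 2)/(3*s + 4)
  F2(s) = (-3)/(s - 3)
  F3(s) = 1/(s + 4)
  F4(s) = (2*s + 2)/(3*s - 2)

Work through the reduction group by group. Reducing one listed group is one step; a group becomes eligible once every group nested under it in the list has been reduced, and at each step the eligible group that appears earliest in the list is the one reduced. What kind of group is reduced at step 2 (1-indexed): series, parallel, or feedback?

Step 1: parallel reduction of F3, F4
Step 2: reduce the feedback loop with forward F2 and return (F3+F4)
Step 3: reduce the parallel group F1, [F2/(1+F2*(F3+F4))]
The group at step 2 is a feedback group.

Final answer: feedback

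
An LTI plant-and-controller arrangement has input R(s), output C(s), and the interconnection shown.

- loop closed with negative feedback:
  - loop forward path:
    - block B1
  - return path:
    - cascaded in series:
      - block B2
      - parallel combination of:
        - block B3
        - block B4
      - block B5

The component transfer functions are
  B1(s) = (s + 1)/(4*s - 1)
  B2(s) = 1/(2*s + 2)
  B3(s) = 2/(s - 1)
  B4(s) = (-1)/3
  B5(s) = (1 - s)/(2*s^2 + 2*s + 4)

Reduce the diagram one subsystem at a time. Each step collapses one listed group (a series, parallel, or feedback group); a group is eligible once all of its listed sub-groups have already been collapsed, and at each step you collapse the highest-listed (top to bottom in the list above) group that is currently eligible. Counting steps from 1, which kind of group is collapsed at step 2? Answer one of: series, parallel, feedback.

Step 1: sum the parallel branches B3, B4
Step 2: multiply B2, (B3+B4), B5 (series)
Step 3: feedback reduction of B1, (B2*(B3+B4)*B5)
The group at step 2 is a series group.

Hence the answer: series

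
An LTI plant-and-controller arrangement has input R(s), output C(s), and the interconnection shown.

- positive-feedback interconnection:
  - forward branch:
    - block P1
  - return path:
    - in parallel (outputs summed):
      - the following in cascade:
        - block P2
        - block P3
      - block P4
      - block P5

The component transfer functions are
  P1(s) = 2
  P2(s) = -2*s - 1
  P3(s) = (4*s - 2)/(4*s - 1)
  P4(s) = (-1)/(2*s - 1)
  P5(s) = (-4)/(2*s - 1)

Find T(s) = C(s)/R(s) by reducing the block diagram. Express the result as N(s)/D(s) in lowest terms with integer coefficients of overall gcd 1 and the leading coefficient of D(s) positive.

Step 1 - cascade P2, P3; result (2 - 8*s^2)/(4*s - 1)
Step 2 - reduce the parallel group (P2*P3), P4, P5; result (-16*s^3 + 8*s^2 - 16*s + 3)/(8*s^2 - 6*s + 1)
Step 3 - close the feedback loop around P1, ((P2*P3)+P4+P5); the result is T(s) itself (integer coefficients, no common factor, positive leading denominator coefficient)

Final answer: (16*s^2 - 12*s + 2)/(32*s^3 - 8*s^2 + 26*s - 5)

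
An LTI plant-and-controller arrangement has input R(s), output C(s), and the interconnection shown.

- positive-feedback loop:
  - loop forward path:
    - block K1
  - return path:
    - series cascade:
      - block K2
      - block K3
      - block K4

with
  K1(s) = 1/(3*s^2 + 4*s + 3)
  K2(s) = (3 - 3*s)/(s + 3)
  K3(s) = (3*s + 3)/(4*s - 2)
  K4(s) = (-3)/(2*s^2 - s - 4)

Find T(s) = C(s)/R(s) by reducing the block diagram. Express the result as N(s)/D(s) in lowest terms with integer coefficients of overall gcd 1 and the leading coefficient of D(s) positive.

(1) reduce the series chain K2, K3, K4, giving (27*s^2 - 27)/(8*s^4 + 16*s^3 - 38*s^2 - 34*s + 24)
(2) apply the feedback formula to K1, (K2*K3*K4), giving the overall T(s)

Therefore the answer is (8*s^4 + 16*s^3 - 38*s^2 - 34*s + 24)/(24*s^6 + 80*s^5 - 26*s^4 - 206*s^3 - 205*s^2 - 6*s + 99).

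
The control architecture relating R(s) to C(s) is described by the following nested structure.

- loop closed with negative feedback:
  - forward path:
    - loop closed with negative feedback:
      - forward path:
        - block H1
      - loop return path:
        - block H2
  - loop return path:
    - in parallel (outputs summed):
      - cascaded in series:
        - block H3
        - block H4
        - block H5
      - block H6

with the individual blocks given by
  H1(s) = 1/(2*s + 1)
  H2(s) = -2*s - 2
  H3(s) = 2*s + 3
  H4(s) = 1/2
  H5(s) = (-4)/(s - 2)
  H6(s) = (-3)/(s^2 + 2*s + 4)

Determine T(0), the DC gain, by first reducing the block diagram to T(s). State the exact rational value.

Reducing step by step:

(1) collapse the loop (H1 forward, H2 return) gives -1
(2) reduce the series chain H3, H4, H5 gives (-4*s - 6)/(s - 2)
(3) sum the parallel branches (H3*H4*H5), H6 gives (-4*s^3 - 14*s^2 - 31*s - 18)/(s^3 - 8)
(4) apply the feedback formula to [H1/(1+H1*H2)], ((H3*H4*H5)+H6) gives (8 - s^3)/(5*s^3 + 14*s^2 + 31*s + 10)
Step 4 gives the overall T(s). Then T(0) = 8/10 = 4/5.

Answer: 4/5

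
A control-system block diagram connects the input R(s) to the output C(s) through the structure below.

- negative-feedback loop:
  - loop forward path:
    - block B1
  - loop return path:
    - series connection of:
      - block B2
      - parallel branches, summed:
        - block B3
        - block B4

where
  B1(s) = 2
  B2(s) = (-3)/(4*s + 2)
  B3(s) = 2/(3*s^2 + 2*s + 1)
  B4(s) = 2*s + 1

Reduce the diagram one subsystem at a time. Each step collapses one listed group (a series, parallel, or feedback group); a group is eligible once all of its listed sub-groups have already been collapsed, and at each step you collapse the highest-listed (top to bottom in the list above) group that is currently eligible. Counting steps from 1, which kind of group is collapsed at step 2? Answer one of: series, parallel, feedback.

Reducing step by step:

Step 1. add B3, B4 (parallel)
Step 2. multiply B2, (B3+B4) (series)
Step 3. apply the feedback formula to B1, (B2*(B3+B4))
At step 2 the group reduced is series.

Answer: series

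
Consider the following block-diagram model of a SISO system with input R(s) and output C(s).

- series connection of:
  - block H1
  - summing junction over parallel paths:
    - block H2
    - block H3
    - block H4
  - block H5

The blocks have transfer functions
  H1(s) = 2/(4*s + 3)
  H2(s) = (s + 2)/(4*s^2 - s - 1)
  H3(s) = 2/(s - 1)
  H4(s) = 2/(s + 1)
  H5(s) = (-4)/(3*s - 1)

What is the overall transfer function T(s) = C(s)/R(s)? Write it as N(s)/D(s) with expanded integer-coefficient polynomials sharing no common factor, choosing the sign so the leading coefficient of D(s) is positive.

Reducing step by step:

Step 1 - sum the parallel branches H2, H3, H4 -> (17*s^3 - 2*s^2 - 5*s - 2)/(4*s^4 - s^3 - 5*s^2 + s + 1)
Step 2 - multiply H1, (H2+H3+H4), H5 (series), giving the overall T(s)

Answer: (-136*s^3 + 16*s^2 + 40*s + 16)/(48*s^6 + 8*s^5 - 77*s^4 - 10*s^3 + 32*s^2 + 2*s - 3)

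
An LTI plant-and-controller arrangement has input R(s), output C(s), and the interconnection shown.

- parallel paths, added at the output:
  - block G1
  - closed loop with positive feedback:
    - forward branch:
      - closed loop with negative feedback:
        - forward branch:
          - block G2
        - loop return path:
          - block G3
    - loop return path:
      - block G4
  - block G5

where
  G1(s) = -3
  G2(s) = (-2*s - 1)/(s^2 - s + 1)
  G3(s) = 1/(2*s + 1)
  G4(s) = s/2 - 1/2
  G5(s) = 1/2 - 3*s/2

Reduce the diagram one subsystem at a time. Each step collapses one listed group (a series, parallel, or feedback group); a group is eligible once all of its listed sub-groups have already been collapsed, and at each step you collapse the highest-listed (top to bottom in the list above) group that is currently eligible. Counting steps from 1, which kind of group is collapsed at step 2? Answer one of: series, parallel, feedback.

Reducing step by step:

Step 1 - close the feedback loop around G2, G3
Step 2 - apply the feedback formula to [G2/(1+G2*G3)], G4
Step 3 - combine G1, [[G2/(1+G2*G3)]/(1-[G2/(1+G2*G3)]*G4)], G5 in parallel
The group at step 2 is a feedback group.

Answer: feedback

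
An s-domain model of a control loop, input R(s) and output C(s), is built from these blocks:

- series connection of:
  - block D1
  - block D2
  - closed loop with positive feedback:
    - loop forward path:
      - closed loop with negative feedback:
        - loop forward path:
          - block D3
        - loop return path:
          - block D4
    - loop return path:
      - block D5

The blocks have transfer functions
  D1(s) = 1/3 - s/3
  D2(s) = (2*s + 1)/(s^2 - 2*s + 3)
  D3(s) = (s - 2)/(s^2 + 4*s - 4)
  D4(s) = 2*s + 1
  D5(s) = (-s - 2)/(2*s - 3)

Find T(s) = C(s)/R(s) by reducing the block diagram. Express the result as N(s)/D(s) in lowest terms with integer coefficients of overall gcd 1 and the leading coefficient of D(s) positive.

(1) apply the feedback formula to D3, D4 = (s - 2)/(3*s^2 + s - 6)
(2) close the feedback loop around [D3/(1+D3*D4)], D5 = (2*s^2 - 7*s + 6)/(6*s^3 - 6*s^2 - 15*s + 14)
(3) multiply D1, D2, [[D3/(1+D3*D4)]/(1-[D3/(1+D3*D4)]*D5)] (series); the result is T(s) itself (integer coefficients, no common factor, positive leading denominator coefficient)

Answer: (-4*s^4 + 16*s^3 - 17*s^2 - s + 6)/(18*s^5 - 54*s^4 + 45*s^3 + 78*s^2 - 219*s + 126)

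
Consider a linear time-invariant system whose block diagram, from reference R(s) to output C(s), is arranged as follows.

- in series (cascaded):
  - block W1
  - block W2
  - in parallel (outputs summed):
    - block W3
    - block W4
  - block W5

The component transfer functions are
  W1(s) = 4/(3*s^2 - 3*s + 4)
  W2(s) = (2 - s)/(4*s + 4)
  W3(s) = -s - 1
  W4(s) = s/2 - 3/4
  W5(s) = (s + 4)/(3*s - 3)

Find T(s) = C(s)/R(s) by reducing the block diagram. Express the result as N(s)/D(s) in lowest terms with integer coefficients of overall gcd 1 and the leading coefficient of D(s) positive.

The answer is (2*s^3 + 11*s^2 - 2*s - 56)/(36*s^4 - 36*s^3 + 12*s^2 + 36*s - 48).

Reasoning:
1. combine W3, W4 in parallel: -s/2 - 7/4
2. cascade W1, W2, (W3+W4), W5, which is the overall transfer function T(s) = C(s)/R(s) in lowest terms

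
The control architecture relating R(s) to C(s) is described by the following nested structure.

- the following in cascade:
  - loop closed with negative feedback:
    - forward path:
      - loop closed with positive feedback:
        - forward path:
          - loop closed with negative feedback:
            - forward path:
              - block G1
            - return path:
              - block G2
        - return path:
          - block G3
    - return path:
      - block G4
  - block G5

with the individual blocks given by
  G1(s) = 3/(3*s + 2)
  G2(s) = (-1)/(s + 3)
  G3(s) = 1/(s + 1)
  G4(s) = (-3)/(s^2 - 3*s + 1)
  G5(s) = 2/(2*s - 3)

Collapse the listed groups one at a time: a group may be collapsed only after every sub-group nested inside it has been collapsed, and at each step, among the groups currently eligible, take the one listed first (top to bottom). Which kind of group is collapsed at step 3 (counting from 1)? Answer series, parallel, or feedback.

Step 1 - close the feedback loop around G1, G2
Step 2 - reduce the feedback loop with forward [G1/(1+G1*G2)] and return G3
Step 3 - collapse the loop ([[G1/(1+G1*G2)]/(1-[G1/(1+G1*G2)]*G3)] forward, G4 return)
Step 4 - series reduction of [[[G1/(1+G1*G2)]/(1-[G1/(1+G1*G2)]*G3)]/(1+[[G1/(1+G1*G2)]/(1-[G1/(1+G1*G2)]*G3)]*G4)], G5
The group at step 3 is a feedback group.

Therefore the answer is feedback.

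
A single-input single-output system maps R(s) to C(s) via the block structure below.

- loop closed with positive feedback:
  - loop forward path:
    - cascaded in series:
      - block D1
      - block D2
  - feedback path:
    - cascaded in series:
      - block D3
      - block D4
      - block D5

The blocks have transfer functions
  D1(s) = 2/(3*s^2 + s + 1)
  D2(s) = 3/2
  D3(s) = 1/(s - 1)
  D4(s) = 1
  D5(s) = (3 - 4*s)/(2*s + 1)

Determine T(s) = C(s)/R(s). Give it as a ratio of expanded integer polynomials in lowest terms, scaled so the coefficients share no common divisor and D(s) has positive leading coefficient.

Answer: (6*s^2 - 3*s - 3)/(6*s^4 - s^3 - 2*s^2 + 10*s - 10)

Working:
1. reduce the series chain D1, D2; result 3/(3*s^2 + s + 1)
2. multiply D3, D4, D5 (series); result (3 - 4*s)/(2*s^2 - s - 1)
3. close the feedback loop around (D1*D2), (D3*D4*D5), which is the overall transfer function T(s) = C(s)/R(s) in lowest terms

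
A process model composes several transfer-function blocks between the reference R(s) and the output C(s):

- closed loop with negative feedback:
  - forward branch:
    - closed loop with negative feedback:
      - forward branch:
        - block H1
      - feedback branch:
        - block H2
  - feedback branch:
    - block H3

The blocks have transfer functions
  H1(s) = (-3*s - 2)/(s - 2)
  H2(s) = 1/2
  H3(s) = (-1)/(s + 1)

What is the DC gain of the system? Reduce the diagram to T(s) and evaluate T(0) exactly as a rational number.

First reduce the diagram to T(s).

(1) close the feedback loop around H1, H2: (6*s + 4)/(s + 6)
(2) reduce the feedback loop with forward [H1/(1+H1*H2)] and return H3: (6*s^2 + 10*s + 4)/(s^2 + s + 2)
The step-2 result is T(s). Setting s = 0: T(0) = 4/2 = 2.

Answer: 2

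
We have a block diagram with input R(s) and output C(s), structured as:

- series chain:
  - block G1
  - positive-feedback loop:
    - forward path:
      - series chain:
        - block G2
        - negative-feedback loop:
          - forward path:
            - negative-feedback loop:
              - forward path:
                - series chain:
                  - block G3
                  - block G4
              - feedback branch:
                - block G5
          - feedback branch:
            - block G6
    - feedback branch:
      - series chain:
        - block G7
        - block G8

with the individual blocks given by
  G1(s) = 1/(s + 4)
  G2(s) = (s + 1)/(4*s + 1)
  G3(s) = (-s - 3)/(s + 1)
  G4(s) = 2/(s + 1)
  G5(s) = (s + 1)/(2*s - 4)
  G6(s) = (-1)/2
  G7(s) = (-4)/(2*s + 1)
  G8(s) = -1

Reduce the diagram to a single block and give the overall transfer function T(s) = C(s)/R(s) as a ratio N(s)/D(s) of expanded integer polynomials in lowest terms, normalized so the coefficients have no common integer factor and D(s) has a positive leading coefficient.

First reduce the diagram to T(s).

Step 1 - combine G3, G4 in series gives (-2*s - 6)/(s^2 + 2*s + 1)
Step 2 - apply the feedback formula to (G3*G4), G5 gives (-2*s^2 - 2*s + 12)/(s^3 - s^2 - 7*s - 5)
Step 3 - apply the feedback formula to [(G3*G4)/(1+(G3*G4)*G5)], G6 gives (-2*s^2 - 2*s + 12)/(s^3 - 6*s - 11)
Step 4 - multiply G2, [[(G3*G4)/(1+(G3*G4)*G5)]/(1+[(G3*G4)/(1+(G3*G4)*G5)]*G6)] (series) gives (-2*s^3 - 4*s^2 + 10*s + 12)/(4*s^4 + s^3 - 24*s^2 - 50*s - 11)
Step 5 - multiply G7, G8 (series) gives 4/(2*s + 1)
Step 6 - close the feedback loop around (G2*[[(G3*G4)/(1+(G3*G4)*G5)]/(1+[(G3*G4)/(1+(G3*G4)*G5)]*G6)]), (G7*G8) gives (-4*s^4 - 10*s^3 + 16*s^2 + 34*s + 12)/(8*s^5 + 6*s^4 - 39*s^3 - 108*s^2 - 112*s - 59)
Step 7 - series reduction of G1, [(G2*[[(G3*G4)/(1+(G3*G4)*G5)]/(1+[(G3*G4)/(1+(G3*G4)*G5)]*G6)])/(1-(G2*[[(G3*G4)/(1+(G3*G4)*G5)]/(1+[(G3*G4)/(1+(G3*G4)*G5)]*G6)])*(G7*G8))]; the result is T(s) itself (integer coefficients, no common factor, positive leading denominator coefficient)

Answer: (-4*s^4 - 10*s^3 + 16*s^2 + 34*s + 12)/(8*s^6 + 38*s^5 - 15*s^4 - 264*s^3 - 544*s^2 - 507*s - 236)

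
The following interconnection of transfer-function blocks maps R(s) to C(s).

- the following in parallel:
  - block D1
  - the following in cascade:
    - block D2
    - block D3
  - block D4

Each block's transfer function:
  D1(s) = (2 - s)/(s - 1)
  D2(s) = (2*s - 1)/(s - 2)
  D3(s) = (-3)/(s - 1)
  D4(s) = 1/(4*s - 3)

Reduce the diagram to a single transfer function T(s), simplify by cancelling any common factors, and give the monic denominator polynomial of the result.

First reduce the diagram to T(s).

Step 1. multiply D2, D3 (series); result (3 - 6*s)/(s^2 - 3*s + 2)
Step 2. parallel reduction of D1, (D2*D3), D4; result (-4*s^3 - 4*s^2 - s + 5)/(4*s^3 - 15*s^2 + 17*s - 6)
The result of step 2 is T(s) in lowest terms. Its denominator has leading coefficient 4; dividing the denominator through by 4 makes it monic.

Answer: s^3 - 15*s^2/4 + 17*s/4 - 3/2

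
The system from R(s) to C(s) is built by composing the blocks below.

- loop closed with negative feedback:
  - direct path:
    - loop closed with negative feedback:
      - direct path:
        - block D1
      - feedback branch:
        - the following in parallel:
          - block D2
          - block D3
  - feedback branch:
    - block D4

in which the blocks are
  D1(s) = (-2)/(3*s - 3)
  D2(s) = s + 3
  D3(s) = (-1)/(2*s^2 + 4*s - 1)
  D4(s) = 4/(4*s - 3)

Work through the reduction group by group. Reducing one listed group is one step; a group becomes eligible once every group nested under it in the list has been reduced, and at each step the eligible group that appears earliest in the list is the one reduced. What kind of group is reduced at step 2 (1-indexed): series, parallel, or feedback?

Step 1: reduce the parallel group D2, D3
Step 2: feedback reduction of D1, (D2+D3)
Step 3: close the feedback loop around [D1/(1+D1*(D2+D3))], D4
At step 2 the group reduced is feedback.

Final answer: feedback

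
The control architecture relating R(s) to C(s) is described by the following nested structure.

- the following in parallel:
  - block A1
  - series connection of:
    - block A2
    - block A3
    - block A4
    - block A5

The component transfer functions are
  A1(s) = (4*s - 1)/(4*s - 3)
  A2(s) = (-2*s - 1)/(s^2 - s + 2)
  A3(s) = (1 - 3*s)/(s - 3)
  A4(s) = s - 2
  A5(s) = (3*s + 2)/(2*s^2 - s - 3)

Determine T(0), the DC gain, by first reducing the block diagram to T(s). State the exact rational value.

Step 1 - multiply A2, A3, A4, A5 (series): (18*s^4 - 21*s^3 - 31*s^2 + 4)/(2*s^5 - 9*s^4 + 11*s^3 - 5*s^2 - 9*s + 18)
Step 2 - add A1, (A2*A3*A4*A5) (parallel): (8*s^6 + 34*s^5 - 85*s^4 - 92*s^3 + 62*s^2 + 97*s - 30)/(8*s^6 - 42*s^5 + 71*s^4 - 53*s^3 - 21*s^2 + 99*s - 54)
Step 2 gives the overall T(s). Then T(0) = -30/(-54) = 5/9.

Therefore the answer is 5/9.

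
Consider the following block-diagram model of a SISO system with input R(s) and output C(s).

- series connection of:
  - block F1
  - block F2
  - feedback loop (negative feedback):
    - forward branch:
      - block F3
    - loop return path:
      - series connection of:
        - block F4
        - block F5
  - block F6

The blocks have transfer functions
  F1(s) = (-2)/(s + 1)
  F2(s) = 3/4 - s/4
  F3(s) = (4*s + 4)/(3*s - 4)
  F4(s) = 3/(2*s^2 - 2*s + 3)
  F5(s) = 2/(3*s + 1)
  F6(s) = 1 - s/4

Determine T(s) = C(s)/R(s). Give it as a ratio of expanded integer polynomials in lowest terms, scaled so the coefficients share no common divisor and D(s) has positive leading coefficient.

Answer: (-6*s^5 + 46*s^4 - 107*s^3 + 94*s^2 - 63*s - 36)/(36*s^4 - 72*s^3 + 74*s^2 + 10*s + 24)

Working:
[1] cascade F4, F5, giving 6/(6*s^3 - 4*s^2 + 7*s + 3)
[2] apply the feedback formula to F3, (F4*F5), giving (24*s^4 + 8*s^3 + 12*s^2 + 40*s + 12)/(18*s^4 - 36*s^3 + 37*s^2 + 5*s + 12)
[3] combine F1, F2, [F3/(1+F3*(F4*F5))], F6 in series - this is the overall T(s), already in the required normalized form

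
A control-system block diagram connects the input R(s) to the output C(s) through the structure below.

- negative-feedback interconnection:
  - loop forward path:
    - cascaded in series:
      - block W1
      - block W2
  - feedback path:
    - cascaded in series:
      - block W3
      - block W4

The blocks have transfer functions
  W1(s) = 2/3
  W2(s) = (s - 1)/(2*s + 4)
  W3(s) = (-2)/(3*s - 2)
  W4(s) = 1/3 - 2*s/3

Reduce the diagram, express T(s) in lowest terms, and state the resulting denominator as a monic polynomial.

[1] series reduction of W1, W2, giving (s - 1)/(3*s + 6)
[2] series reduction of W3, W4, giving (4*s - 2)/(9*s - 6)
[3] collapse the loop ((W1*W2) forward, (W3*W4) return), giving (9*s^2 - 15*s + 6)/(31*s^2 + 30*s - 34)
T(s) is the step-3 result (common factors already cancelled). Leading coefficient of the denominator: 31. Divide through by 31 for the monic polynomial.

Therefore the answer is s^2 + 30*s/31 - 34/31.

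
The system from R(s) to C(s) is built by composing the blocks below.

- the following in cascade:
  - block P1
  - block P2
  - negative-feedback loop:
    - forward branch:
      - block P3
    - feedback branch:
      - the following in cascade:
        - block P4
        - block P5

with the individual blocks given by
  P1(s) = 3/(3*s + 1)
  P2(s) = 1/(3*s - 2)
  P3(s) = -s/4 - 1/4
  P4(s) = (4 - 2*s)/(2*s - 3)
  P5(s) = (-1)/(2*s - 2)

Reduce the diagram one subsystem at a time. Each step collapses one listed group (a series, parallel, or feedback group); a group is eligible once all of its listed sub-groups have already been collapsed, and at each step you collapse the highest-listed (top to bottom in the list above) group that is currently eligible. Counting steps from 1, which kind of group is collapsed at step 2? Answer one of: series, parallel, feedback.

Step 1 - reduce the series chain P4, P5
Step 2 - apply the feedback formula to P3, (P4*P5)
Step 3 - series reduction of P1, P2, [P3/(1+P3*(P4*P5))]
So the answer for step 2 is feedback.

Final answer: feedback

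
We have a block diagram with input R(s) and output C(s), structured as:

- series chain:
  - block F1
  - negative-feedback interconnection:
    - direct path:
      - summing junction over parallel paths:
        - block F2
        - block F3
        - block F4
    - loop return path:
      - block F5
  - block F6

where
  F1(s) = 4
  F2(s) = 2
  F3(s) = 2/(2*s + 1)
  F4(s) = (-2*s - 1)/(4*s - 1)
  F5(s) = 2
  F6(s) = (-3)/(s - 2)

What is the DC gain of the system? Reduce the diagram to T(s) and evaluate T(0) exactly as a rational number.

Step 1. reduce the parallel group F2, F3, F4, giving (12*s^2 + 8*s - 5)/(8*s^2 + 2*s - 1)
Step 2. close the feedback loop around (F2+F3+F4), F5, giving (12*s^2 + 8*s - 5)/(32*s^2 + 18*s - 11)
Step 3. combine F1, [(F2+F3+F4)/(1+(F2+F3+F4)*F5)], F6 in series, giving (-144*s^2 - 96*s + 60)/(32*s^3 - 46*s^2 - 47*s + 22)
That last expression is T(s); at s = 0 only the constant terms survive, so T(0) = 60/22 = 30/11.

Answer: 30/11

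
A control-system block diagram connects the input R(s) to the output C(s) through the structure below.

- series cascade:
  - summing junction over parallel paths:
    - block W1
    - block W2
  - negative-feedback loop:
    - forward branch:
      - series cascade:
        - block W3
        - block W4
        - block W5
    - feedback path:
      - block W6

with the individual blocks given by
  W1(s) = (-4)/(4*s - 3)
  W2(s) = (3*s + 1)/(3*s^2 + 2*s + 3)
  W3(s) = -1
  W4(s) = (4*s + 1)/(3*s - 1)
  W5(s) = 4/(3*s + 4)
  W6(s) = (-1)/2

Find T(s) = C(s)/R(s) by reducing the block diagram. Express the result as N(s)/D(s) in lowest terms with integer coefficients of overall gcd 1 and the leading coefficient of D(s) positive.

Answer: (208*s^2 + 292*s + 60)/(108*s^5 + 195*s^4 + 13*s^3 + 23*s^2 - 165*s + 18)

Working:
Step 1: reduce the parallel group W1, W2, giving (-13*s - 15)/(12*s^3 - s^2 + 6*s - 9)
Step 2: combine W3, W4, W5 in series, giving (-16*s - 4)/(9*s^2 + 9*s - 4)
Step 3: reduce the feedback loop with forward (W3*W4*W5) and return W6, giving (-16*s - 4)/(9*s^2 + 17*s - 2)
Step 4: series reduction of (W1+W2), [(W3*W4*W5)/(1+(W3*W4*W5)*W6)]; the result is T(s) itself (integer coefficients, no common factor, positive leading denominator coefficient)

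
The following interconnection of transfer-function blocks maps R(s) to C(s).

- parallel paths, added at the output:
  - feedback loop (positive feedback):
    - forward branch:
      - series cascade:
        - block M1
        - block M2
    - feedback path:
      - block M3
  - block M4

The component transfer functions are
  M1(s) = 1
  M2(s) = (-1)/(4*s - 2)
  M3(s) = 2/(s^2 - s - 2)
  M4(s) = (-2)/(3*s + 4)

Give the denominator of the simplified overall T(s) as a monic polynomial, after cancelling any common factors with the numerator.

[1] reduce the series chain M1, M2 = (-1)/(4*s - 2)
[2] close the feedback loop around (M1*M2), M3 = (-s^2 + s + 2)/(4*s^3 - 6*s^2 - 6*s + 6)
[3] reduce the parallel group [(M1*M2)/(1-(M1*M2)*M3)], M4 = (-11*s^3 + 11*s^2 + 22*s - 4)/(12*s^4 - 2*s^3 - 42*s^2 - 6*s + 24)
Step 3 gives the fully reduced T(s), with no common factor left to cancel. The denominator's leading coefficient is 12, so divide each of its coefficients by 12 to get the monic form.

Hence the answer: s^4 - s^3/6 - 7*s^2/2 - s/2 + 2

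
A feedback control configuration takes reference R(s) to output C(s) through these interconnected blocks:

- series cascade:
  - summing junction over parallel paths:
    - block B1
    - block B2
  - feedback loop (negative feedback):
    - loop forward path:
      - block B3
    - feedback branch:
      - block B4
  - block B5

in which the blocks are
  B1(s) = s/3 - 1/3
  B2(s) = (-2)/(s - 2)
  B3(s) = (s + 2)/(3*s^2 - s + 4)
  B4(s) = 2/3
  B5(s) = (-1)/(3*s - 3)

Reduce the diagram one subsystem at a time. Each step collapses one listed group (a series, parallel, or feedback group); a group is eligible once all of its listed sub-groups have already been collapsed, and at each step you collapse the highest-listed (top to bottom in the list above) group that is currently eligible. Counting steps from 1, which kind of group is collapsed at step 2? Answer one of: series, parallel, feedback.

Answer: feedback

Working:
1. sum the parallel branches B1, B2
2. feedback reduction of B3, B4
3. cascade (B1+B2), [B3/(1+B3*B4)], B5
The group at step 2 is a feedback group.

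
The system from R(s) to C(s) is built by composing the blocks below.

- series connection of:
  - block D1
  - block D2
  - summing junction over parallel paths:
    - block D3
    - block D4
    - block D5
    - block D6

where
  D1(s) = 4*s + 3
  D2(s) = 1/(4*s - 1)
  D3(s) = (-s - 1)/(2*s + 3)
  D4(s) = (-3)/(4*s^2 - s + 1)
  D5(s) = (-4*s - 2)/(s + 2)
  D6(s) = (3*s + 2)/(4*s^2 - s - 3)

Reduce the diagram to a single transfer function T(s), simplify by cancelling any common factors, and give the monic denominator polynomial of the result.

[1] sum the parallel branches D3, D4, D5, D6 -> (-144*s^6 - 208*s^5 + 157*s^4 + 210*s^3 + 53*s^2 + 142*s + 90)/(32*s^6 + 96*s^5 + 26*s^4 - 93*s^3 - 34*s^2 - 9*s - 18)
[2] series reduction of D1, D2, (D3+D4+D5+D6) -> (-144*s^6 - 208*s^5 + 157*s^4 + 210*s^3 + 53*s^2 + 142*s + 90)/(32*s^6 + 64*s^5 - 46*s^4 - 65*s^3 + 38*s^2 - 29*s + 6)
Step 2 gives the fully reduced T(s), with no common factor left to cancel. The denominator's leading coefficient is 32, so divide each of its coefficients by 32 to get the monic form.

Therefore the answer is s^6 + 2*s^5 - 23*s^4/16 - 65*s^3/32 + 19*s^2/16 - 29*s/32 + 3/16.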